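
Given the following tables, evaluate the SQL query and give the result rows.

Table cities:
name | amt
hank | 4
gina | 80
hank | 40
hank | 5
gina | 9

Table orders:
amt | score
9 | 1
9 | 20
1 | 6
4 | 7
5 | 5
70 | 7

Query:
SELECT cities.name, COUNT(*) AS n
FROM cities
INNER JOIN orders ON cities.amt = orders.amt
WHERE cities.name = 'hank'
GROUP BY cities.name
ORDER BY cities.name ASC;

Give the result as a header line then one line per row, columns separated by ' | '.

After JOIN orders (4 rows):
cities.name | cities.amt | orders.amt | orders.score
hank | 4 | 4 | 7
hank | 5 | 5 | 5
gina | 9 | 9 | 1
gina | 9 | 9 | 20
After WHERE (2 rows):
cities.name | cities.amt | orders.amt | orders.score
hank | 4 | 4 | 7
hank | 5 | 5 | 5
After GROUP BY (1 rows):
cities.name | n
hank | 2
After ORDER BY (1 rows):
cities.name | n
hank | 2

== RESULT ==
cities.name | n
hank | 2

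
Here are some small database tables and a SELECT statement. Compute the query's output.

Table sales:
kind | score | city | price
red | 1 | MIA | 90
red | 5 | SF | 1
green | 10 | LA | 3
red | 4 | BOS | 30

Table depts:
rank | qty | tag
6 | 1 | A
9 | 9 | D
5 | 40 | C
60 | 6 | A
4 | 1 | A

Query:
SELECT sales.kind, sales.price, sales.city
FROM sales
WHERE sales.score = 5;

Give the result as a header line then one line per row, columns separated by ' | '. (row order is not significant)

After WHERE (1 rows):
sales.kind | sales.score | sales.city | sales.price
red | 5 | SF | 1
After SELECT (1 rows):
sales.kind | sales.price | sales.city
red | 1 | SF

== RESULT ==
sales.kind | sales.price | sales.city
red | 1 | SF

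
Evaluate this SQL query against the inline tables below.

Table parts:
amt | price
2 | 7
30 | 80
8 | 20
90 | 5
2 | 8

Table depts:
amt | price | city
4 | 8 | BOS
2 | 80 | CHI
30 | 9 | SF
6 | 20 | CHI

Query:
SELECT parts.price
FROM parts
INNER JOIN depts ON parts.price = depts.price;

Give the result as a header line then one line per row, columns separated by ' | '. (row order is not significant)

After JOIN depts (3 rows):
parts.amt | parts.price | depts.amt | depts.price | depts.city
30 | 80 | 2 | 80 | CHI
8 | 20 | 6 | 20 | CHI
2 | 8 | 4 | 8 | BOS
After SELECT (3 rows):
parts.price
80
20
8

== RESULT ==
parts.price
80
20
8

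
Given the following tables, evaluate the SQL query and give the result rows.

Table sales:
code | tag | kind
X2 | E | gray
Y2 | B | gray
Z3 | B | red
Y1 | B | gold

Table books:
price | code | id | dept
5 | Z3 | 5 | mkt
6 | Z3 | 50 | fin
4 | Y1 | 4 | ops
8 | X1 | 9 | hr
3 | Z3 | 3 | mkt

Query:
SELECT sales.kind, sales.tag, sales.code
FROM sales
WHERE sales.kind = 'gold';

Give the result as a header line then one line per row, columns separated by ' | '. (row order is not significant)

== RESULT ==
sales.kind | sales.tag | sales.code
gold | B | Y1

Derivation:
After WHERE (1 rows):
sales.code | sales.tag | sales.kind
Y1 | B | gold
After SELECT (1 rows):
sales.kind | sales.tag | sales.code
gold | B | Y1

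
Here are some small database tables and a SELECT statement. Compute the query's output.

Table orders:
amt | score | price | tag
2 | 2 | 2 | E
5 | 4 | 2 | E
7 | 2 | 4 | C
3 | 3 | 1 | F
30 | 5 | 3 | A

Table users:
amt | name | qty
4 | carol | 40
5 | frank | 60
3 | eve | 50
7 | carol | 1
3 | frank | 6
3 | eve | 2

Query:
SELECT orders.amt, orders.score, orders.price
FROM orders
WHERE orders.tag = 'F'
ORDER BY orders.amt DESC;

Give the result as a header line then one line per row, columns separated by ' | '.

== RESULT ==
orders.amt | orders.score | orders.price
3 | 3 | 1

Derivation:
After WHERE (1 rows):
orders.amt | orders.score | orders.price | orders.tag
3 | 3 | 1 | F
After SELECT (1 rows):
orders.amt | orders.score | orders.price
3 | 3 | 1
After ORDER BY (1 rows):
orders.amt | orders.score | orders.price
3 | 3 | 1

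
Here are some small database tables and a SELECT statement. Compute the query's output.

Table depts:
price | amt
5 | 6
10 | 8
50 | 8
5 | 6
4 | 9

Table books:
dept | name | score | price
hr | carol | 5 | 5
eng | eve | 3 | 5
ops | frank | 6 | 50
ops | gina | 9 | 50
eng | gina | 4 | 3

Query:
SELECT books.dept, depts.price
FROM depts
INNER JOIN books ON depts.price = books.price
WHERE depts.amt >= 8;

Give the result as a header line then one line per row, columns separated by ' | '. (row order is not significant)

After JOIN books (6 rows):
depts.price | depts.amt | books.dept | books.name | books.score | books.price
5 | 6 | hr | carol | 5 | 5
5 | 6 | eng | eve | 3 | 5
50 | 8 | ops | frank | 6 | 50
50 | 8 | ops | gina | 9 | 50
5 | 6 | hr | carol | 5 | 5
5 | 6 | eng | eve | 3 | 5
After WHERE (2 rows):
depts.price | depts.amt | books.dept | books.name | books.score | books.price
50 | 8 | ops | frank | 6 | 50
50 | 8 | ops | gina | 9 | 50
After SELECT (2 rows):
books.dept | depts.price
ops | 50
ops | 50

== RESULT ==
books.dept | depts.price
ops | 50
ops | 50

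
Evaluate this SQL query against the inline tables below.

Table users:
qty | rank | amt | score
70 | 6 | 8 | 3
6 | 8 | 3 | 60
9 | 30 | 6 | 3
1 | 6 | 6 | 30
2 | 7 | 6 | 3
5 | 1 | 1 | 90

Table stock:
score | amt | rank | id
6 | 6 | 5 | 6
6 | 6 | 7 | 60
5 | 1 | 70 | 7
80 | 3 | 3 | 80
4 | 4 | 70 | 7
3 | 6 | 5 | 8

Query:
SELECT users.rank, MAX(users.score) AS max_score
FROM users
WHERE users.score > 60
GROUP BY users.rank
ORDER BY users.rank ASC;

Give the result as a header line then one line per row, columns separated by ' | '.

== RESULT ==
users.rank | max_score
1 | 90

Derivation:
After WHERE (1 rows):
users.qty | users.rank | users.amt | users.score
5 | 1 | 1 | 90
After GROUP BY (1 rows):
users.rank | max_score
1 | 90
After ORDER BY (1 rows):
users.rank | max_score
1 | 90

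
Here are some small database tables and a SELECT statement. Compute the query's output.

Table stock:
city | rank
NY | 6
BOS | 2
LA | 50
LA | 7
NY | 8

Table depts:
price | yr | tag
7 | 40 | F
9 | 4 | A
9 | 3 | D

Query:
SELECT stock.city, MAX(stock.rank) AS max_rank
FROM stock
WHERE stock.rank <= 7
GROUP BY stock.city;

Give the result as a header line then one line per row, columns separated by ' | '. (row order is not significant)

== RESULT ==
stock.city | max_rank
NY | 6
BOS | 2
LA | 7

Derivation:
After WHERE (3 rows):
stock.city | stock.rank
NY | 6
BOS | 2
LA | 7
After GROUP BY (3 rows):
stock.city | max_rank
NY | 6
BOS | 2
LA | 7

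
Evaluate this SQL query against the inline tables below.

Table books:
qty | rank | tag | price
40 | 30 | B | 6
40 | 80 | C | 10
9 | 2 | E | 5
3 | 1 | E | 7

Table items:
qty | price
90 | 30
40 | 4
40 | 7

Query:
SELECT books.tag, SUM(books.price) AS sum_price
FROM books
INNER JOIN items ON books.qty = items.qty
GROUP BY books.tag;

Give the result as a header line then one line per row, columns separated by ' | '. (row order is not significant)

After JOIN items (4 rows):
books.qty | books.rank | books.tag | books.price | items.qty | items.price
40 | 30 | B | 6 | 40 | 4
40 | 30 | B | 6 | 40 | 7
40 | 80 | C | 10 | 40 | 4
40 | 80 | C | 10 | 40 | 7
After GROUP BY (2 rows):
books.tag | sum_price
B | 12
C | 20

== RESULT ==
books.tag | sum_price
B | 12
C | 20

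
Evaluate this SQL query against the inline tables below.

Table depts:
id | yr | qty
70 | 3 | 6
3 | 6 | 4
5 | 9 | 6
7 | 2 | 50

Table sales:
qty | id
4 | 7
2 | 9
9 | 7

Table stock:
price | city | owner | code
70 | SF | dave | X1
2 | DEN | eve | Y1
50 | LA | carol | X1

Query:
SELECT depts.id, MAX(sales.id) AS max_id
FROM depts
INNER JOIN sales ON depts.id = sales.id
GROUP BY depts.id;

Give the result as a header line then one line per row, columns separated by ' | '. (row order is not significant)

After JOIN sales (2 rows):
depts.id | depts.yr | depts.qty | sales.qty | sales.id
7 | 2 | 50 | 4 | 7
7 | 2 | 50 | 9 | 7
After GROUP BY (1 rows):
depts.id | max_id
7 | 7

== RESULT ==
depts.id | max_id
7 | 7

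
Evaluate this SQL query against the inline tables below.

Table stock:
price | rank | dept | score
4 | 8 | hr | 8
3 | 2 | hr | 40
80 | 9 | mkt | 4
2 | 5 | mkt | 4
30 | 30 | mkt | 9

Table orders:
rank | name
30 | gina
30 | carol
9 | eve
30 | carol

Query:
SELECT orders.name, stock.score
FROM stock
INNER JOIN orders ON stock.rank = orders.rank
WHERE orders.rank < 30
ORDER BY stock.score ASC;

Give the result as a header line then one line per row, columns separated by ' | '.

After JOIN orders (4 rows):
stock.price | stock.rank | stock.dept | stock.score | orders.rank | orders.name
80 | 9 | mkt | 4 | 9 | eve
30 | 30 | mkt | 9 | 30 | gina
30 | 30 | mkt | 9 | 30 | carol
30 | 30 | mkt | 9 | 30 | carol
After WHERE (1 rows):
stock.price | stock.rank | stock.dept | stock.score | orders.rank | orders.name
80 | 9 | mkt | 4 | 9 | eve
After SELECT (1 rows):
orders.name | stock.score
eve | 4
After ORDER BY (1 rows):
orders.name | stock.score
eve | 4

== RESULT ==
orders.name | stock.score
eve | 4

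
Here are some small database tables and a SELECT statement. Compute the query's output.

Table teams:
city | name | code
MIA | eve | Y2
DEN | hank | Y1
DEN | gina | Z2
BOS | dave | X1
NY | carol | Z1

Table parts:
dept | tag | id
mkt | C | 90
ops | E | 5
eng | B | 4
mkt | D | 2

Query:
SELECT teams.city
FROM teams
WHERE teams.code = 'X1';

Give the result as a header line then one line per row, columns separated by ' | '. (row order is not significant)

== RESULT ==
teams.city
BOS

Derivation:
After WHERE (1 rows):
teams.city | teams.name | teams.code
BOS | dave | X1
After SELECT (1 rows):
teams.city
BOS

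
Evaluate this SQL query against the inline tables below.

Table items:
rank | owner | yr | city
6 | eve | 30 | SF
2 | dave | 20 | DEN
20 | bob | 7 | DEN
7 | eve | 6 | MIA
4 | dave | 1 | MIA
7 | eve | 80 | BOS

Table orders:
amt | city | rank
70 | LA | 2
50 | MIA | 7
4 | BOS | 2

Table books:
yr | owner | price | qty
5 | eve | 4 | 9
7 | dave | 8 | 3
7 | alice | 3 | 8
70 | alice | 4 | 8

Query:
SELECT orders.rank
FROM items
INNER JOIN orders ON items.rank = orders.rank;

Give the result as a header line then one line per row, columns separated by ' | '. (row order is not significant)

After JOIN orders (4 rows):
items.rank | items.owner | items.yr | items.city | orders.amt | orders.city | orders.rank
2 | dave | 20 | DEN | 70 | LA | 2
2 | dave | 20 | DEN | 4 | BOS | 2
7 | eve | 6 | MIA | 50 | MIA | 7
7 | eve | 80 | BOS | 50 | MIA | 7
After SELECT (4 rows):
orders.rank
2
2
7
7

== RESULT ==
orders.rank
2
2
7
7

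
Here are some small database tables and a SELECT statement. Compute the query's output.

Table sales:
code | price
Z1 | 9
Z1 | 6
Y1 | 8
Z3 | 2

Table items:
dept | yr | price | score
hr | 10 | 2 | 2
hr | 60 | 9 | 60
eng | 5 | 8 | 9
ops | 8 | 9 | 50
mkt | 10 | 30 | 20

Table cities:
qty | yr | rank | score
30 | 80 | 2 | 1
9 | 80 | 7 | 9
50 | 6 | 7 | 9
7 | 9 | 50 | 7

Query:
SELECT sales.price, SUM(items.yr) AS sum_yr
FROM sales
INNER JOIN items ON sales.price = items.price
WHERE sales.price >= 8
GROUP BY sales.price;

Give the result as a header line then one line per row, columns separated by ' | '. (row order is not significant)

After JOIN items (4 rows):
sales.code | sales.price | items.dept | items.yr | items.price | items.score
Z1 | 9 | hr | 60 | 9 | 60
Z1 | 9 | ops | 8 | 9 | 50
Y1 | 8 | eng | 5 | 8 | 9
Z3 | 2 | hr | 10 | 2 | 2
After WHERE (3 rows):
sales.code | sales.price | items.dept | items.yr | items.price | items.score
Z1 | 9 | hr | 60 | 9 | 60
Z1 | 9 | ops | 8 | 9 | 50
Y1 | 8 | eng | 5 | 8 | 9
After GROUP BY (2 rows):
sales.price | sum_yr
9 | 68
8 | 5

== RESULT ==
sales.price | sum_yr
9 | 68
8 | 5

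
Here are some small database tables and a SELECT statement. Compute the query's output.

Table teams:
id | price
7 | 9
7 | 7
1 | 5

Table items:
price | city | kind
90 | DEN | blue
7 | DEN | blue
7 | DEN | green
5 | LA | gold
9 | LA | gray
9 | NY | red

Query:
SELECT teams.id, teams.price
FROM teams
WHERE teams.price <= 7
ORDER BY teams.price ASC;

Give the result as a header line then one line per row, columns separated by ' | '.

== RESULT ==
teams.id | teams.price
1 | 5
7 | 7

Derivation:
After WHERE (2 rows):
teams.id | teams.price
7 | 7
1 | 5
After SELECT (2 rows):
teams.id | teams.price
7 | 7
1 | 5
After ORDER BY (2 rows):
teams.id | teams.price
1 | 5
7 | 7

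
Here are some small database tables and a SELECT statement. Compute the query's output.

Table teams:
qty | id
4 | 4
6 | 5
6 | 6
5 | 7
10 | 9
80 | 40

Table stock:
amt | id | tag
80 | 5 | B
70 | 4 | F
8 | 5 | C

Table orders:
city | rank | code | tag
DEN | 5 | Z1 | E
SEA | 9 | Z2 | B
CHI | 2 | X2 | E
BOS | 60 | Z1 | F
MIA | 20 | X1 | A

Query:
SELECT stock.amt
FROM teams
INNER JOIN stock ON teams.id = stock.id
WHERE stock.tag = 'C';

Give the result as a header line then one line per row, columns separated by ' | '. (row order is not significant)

After JOIN stock (3 rows):
teams.qty | teams.id | stock.amt | stock.id | stock.tag
4 | 4 | 70 | 4 | F
6 | 5 | 80 | 5 | B
6 | 5 | 8 | 5 | C
After WHERE (1 rows):
teams.qty | teams.id | stock.amt | stock.id | stock.tag
6 | 5 | 8 | 5 | C
After SELECT (1 rows):
stock.amt
8

== RESULT ==
stock.amt
8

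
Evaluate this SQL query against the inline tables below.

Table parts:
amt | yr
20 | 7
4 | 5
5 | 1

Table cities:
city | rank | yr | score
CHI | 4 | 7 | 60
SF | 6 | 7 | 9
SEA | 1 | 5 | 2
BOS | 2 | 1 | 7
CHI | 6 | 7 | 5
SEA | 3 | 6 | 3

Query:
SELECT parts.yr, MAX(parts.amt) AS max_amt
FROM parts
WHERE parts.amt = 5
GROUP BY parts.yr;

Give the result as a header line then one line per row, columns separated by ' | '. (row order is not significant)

== RESULT ==
parts.yr | max_amt
1 | 5

Derivation:
After WHERE (1 rows):
parts.amt | parts.yr
5 | 1
After GROUP BY (1 rows):
parts.yr | max_amt
1 | 5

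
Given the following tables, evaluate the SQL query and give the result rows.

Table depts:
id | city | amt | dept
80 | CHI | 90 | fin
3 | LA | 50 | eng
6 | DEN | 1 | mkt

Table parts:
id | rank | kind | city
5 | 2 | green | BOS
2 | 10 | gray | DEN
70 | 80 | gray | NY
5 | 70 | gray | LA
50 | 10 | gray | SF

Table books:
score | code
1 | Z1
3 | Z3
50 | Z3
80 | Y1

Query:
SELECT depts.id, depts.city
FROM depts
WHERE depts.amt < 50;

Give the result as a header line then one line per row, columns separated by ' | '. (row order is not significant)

== RESULT ==
depts.id | depts.city
6 | DEN

Derivation:
After WHERE (1 rows):
depts.id | depts.city | depts.amt | depts.dept
6 | DEN | 1 | mkt
After SELECT (1 rows):
depts.id | depts.city
6 | DEN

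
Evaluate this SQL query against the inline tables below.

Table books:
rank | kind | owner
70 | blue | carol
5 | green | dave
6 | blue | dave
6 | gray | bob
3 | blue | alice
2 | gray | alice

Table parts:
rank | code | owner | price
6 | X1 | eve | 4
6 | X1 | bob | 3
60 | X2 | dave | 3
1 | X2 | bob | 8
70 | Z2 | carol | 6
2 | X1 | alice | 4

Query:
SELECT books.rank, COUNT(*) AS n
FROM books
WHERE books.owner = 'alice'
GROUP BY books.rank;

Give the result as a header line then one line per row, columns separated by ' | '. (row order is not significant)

After WHERE (2 rows):
books.rank | books.kind | books.owner
3 | blue | alice
2 | gray | alice
After GROUP BY (2 rows):
books.rank | n
3 | 1
2 | 1

== RESULT ==
books.rank | n
3 | 1
2 | 1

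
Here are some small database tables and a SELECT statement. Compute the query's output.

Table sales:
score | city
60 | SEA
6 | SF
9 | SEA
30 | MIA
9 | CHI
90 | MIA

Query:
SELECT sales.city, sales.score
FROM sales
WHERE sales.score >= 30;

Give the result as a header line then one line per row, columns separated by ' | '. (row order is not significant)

After WHERE (3 rows):
sales.score | sales.city
60 | SEA
30 | MIA
90 | MIA
After SELECT (3 rows):
sales.city | sales.score
SEA | 60
MIA | 30
MIA | 90

== RESULT ==
sales.city | sales.score
SEA | 60
MIA | 30
MIA | 90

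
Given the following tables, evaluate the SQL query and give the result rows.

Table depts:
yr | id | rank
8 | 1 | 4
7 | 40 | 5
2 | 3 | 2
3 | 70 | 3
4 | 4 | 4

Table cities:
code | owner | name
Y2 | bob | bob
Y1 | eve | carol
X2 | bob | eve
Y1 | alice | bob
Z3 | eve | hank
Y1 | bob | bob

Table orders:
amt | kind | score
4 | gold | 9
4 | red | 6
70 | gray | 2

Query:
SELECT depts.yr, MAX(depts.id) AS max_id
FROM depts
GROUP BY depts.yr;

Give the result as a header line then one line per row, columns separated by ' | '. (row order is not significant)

== RESULT ==
depts.yr | max_id
8 | 1
7 | 40
2 | 3
3 | 70
4 | 4

Derivation:
After GROUP BY (5 rows):
depts.yr | max_id
8 | 1
7 | 40
2 | 3
3 | 70
4 | 4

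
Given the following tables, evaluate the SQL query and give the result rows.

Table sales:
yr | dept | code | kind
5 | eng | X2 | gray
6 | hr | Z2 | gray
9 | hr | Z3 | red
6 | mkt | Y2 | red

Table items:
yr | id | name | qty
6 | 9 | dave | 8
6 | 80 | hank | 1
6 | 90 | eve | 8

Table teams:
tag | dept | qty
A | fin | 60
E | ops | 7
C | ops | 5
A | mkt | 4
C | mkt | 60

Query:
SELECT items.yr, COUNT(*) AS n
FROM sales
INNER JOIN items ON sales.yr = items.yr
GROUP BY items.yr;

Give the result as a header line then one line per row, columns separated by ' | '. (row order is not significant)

== RESULT ==
items.yr | n
6 | 6

Derivation:
After JOIN items (6 rows):
sales.yr | sales.dept | sales.code | sales.kind | items.yr | items.id | items.name | items.qty
6 | hr | Z2 | gray | 6 | 9 | dave | 8
6 | hr | Z2 | gray | 6 | 80 | hank | 1
6 | hr | Z2 | gray | 6 | 90 | eve | 8
6 | mkt | Y2 | red | 6 | 9 | dave | 8
6 | mkt | Y2 | red | 6 | 80 | hank | 1
6 | mkt | Y2 | red | 6 | 90 | eve | 8
After GROUP BY (1 rows):
items.yr | n
6 | 6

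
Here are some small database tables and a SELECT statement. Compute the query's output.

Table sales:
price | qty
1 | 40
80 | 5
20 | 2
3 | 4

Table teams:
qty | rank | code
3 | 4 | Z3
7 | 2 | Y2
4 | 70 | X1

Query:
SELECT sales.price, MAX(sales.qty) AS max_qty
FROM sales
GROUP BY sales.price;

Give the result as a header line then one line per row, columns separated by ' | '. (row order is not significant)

After GROUP BY (4 rows):
sales.price | max_qty
1 | 40
80 | 5
20 | 2
3 | 4

== RESULT ==
sales.price | max_qty
1 | 40
80 | 5
20 | 2
3 | 4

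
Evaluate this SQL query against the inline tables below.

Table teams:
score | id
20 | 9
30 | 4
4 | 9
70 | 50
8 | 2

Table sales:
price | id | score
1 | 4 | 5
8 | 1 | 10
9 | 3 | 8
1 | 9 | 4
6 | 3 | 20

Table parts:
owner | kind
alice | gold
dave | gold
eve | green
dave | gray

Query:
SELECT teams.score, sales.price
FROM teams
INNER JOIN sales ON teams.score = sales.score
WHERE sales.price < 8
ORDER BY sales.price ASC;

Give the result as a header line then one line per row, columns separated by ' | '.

After JOIN sales (3 rows):
teams.score | teams.id | sales.price | sales.id | sales.score
20 | 9 | 6 | 3 | 20
4 | 9 | 1 | 9 | 4
8 | 2 | 9 | 3 | 8
After WHERE (2 rows):
teams.score | teams.id | sales.price | sales.id | sales.score
20 | 9 | 6 | 3 | 20
4 | 9 | 1 | 9 | 4
After SELECT (2 rows):
teams.score | sales.price
20 | 6
4 | 1
After ORDER BY (2 rows):
teams.score | sales.price
4 | 1
20 | 6

== RESULT ==
teams.score | sales.price
4 | 1
20 | 6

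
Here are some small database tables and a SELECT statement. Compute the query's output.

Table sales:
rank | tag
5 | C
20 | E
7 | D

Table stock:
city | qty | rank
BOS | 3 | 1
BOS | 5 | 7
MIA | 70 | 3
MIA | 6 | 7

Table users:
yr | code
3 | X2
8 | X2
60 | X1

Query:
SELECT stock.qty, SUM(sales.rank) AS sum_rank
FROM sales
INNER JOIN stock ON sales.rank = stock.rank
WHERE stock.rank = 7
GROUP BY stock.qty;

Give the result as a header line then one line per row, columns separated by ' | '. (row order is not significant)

== RESULT ==
stock.qty | sum_rank
5 | 7
6 | 7

Derivation:
After JOIN stock (2 rows):
sales.rank | sales.tag | stock.city | stock.qty | stock.rank
7 | D | BOS | 5 | 7
7 | D | MIA | 6 | 7
After WHERE (2 rows):
sales.rank | sales.tag | stock.city | stock.qty | stock.rank
7 | D | BOS | 5 | 7
7 | D | MIA | 6 | 7
After GROUP BY (2 rows):
stock.qty | sum_rank
5 | 7
6 | 7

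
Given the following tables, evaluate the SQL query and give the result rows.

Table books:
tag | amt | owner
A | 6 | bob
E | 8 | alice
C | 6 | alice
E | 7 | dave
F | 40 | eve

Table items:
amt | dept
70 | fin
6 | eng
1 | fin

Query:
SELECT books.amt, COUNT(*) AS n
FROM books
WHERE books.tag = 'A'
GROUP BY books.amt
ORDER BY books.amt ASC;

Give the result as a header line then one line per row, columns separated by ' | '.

After WHERE (1 rows):
books.tag | books.amt | books.owner
A | 6 | bob
After GROUP BY (1 rows):
books.amt | n
6 | 1
After ORDER BY (1 rows):
books.amt | n
6 | 1

== RESULT ==
books.amt | n
6 | 1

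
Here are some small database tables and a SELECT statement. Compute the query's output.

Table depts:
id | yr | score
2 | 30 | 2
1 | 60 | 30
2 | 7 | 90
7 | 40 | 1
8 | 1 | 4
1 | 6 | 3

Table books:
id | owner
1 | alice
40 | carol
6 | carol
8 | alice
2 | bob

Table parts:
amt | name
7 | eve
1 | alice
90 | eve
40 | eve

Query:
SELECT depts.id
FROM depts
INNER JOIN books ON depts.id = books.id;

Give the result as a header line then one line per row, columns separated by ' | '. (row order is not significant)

== RESULT ==
depts.id
2
1
2
8
1

Derivation:
After JOIN books (5 rows):
depts.id | depts.yr | depts.score | books.id | books.owner
2 | 30 | 2 | 2 | bob
1 | 60 | 30 | 1 | alice
2 | 7 | 90 | 2 | bob
8 | 1 | 4 | 8 | alice
1 | 6 | 3 | 1 | alice
After SELECT (5 rows):
depts.id
2
1
2
8
1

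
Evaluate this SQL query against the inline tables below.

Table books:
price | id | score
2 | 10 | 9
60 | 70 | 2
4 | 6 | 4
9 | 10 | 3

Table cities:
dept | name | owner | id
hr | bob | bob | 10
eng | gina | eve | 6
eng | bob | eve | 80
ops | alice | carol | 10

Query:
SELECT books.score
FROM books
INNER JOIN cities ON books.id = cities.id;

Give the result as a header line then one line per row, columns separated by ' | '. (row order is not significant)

After JOIN cities (5 rows):
books.price | books.id | books.score | cities.dept | cities.name | cities.owner | cities.id
2 | 10 | 9 | hr | bob | bob | 10
2 | 10 | 9 | ops | alice | carol | 10
4 | 6 | 4 | eng | gina | eve | 6
9 | 10 | 3 | hr | bob | bob | 10
9 | 10 | 3 | ops | alice | carol | 10
After SELECT (5 rows):
books.score
9
9
4
3
3

== RESULT ==
books.score
9
9
4
3
3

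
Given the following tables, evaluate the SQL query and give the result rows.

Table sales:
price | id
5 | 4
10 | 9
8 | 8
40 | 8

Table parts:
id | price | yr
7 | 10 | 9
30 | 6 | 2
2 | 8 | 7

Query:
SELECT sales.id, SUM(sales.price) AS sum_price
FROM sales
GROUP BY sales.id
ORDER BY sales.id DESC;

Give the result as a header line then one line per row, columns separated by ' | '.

After GROUP BY (3 rows):
sales.id | sum_price
4 | 5
9 | 10
8 | 48
After ORDER BY (3 rows):
sales.id | sum_price
9 | 10
8 | 48
4 | 5

== RESULT ==
sales.id | sum_price
9 | 10
8 | 48
4 | 5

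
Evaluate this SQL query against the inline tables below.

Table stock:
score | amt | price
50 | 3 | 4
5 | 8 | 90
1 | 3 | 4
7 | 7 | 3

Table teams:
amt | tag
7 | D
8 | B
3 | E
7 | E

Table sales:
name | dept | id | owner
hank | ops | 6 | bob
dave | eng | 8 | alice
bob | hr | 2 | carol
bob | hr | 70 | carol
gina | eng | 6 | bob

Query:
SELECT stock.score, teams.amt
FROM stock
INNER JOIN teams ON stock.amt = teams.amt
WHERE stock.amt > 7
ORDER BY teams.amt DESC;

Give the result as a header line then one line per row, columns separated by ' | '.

== RESULT ==
stock.score | teams.amt
5 | 8

Derivation:
After JOIN teams (5 rows):
stock.score | stock.amt | stock.price | teams.amt | teams.tag
50 | 3 | 4 | 3 | E
5 | 8 | 90 | 8 | B
1 | 3 | 4 | 3 | E
7 | 7 | 3 | 7 | D
7 | 7 | 3 | 7 | E
After WHERE (1 rows):
stock.score | stock.amt | stock.price | teams.amt | teams.tag
5 | 8 | 90 | 8 | B
After SELECT (1 rows):
stock.score | teams.amt
5 | 8
After ORDER BY (1 rows):
stock.score | teams.amt
5 | 8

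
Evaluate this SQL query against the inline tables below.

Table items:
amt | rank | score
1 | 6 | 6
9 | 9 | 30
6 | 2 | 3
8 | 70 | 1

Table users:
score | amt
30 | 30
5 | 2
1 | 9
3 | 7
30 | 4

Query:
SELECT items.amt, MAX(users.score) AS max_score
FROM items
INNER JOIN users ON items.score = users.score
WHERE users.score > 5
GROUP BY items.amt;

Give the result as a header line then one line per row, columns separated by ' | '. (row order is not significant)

After JOIN users (4 rows):
items.amt | items.rank | items.score | users.score | users.amt
9 | 9 | 30 | 30 | 30
9 | 9 | 30 | 30 | 4
6 | 2 | 3 | 3 | 7
8 | 70 | 1 | 1 | 9
After WHERE (2 rows):
items.amt | items.rank | items.score | users.score | users.amt
9 | 9 | 30 | 30 | 30
9 | 9 | 30 | 30 | 4
After GROUP BY (1 rows):
items.amt | max_score
9 | 30

== RESULT ==
items.amt | max_score
9 | 30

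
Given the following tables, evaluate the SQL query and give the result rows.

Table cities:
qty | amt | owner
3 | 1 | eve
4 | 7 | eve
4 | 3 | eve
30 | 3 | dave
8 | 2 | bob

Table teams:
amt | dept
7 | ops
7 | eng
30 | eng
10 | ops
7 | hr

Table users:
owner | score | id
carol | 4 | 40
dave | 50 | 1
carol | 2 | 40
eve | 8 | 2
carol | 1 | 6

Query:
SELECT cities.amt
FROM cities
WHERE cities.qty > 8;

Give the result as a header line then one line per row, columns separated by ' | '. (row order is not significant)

== RESULT ==
cities.amt
3

Derivation:
After WHERE (1 rows):
cities.qty | cities.amt | cities.owner
30 | 3 | dave
After SELECT (1 rows):
cities.amt
3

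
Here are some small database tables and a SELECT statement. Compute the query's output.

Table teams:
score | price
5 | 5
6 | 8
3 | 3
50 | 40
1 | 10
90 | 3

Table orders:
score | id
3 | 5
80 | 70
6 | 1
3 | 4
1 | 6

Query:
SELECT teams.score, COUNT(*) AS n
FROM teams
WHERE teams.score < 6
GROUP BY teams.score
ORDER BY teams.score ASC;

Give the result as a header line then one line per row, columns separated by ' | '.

After WHERE (3 rows):
teams.score | teams.price
5 | 5
3 | 3
1 | 10
After GROUP BY (3 rows):
teams.score | n
5 | 1
3 | 1
1 | 1
After ORDER BY (3 rows):
teams.score | n
1 | 1
3 | 1
5 | 1

== RESULT ==
teams.score | n
1 | 1
3 | 1
5 | 1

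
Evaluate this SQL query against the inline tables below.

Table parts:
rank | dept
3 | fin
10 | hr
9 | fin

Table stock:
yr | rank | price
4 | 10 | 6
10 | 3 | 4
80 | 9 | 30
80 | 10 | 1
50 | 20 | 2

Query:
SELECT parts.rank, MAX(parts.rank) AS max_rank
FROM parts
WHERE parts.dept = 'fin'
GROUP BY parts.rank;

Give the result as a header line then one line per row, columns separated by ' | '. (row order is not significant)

== RESULT ==
parts.rank | max_rank
3 | 3
9 | 9

Derivation:
After WHERE (2 rows):
parts.rank | parts.dept
3 | fin
9 | fin
After GROUP BY (2 rows):
parts.rank | max_rank
3 | 3
9 | 9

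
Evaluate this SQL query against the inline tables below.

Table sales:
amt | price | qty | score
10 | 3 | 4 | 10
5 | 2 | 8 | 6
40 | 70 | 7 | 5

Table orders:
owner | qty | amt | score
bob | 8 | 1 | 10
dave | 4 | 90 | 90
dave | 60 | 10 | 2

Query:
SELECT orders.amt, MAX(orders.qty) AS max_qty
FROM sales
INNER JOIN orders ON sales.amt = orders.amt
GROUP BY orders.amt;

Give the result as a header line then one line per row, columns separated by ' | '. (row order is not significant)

== RESULT ==
orders.amt | max_qty
10 | 60

Derivation:
After JOIN orders (1 rows):
sales.amt | sales.price | sales.qty | sales.score | orders.owner | orders.qty | orders.amt | orders.score
10 | 3 | 4 | 10 | dave | 60 | 10 | 2
After GROUP BY (1 rows):
orders.amt | max_qty
10 | 60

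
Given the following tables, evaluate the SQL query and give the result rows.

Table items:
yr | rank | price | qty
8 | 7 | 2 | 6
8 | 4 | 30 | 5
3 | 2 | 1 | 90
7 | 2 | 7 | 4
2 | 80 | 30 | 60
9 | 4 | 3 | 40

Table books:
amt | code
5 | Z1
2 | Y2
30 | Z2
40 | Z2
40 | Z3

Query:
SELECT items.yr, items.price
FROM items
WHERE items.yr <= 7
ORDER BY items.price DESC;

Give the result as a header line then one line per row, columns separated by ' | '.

== RESULT ==
items.yr | items.price
2 | 30
7 | 7
3 | 1

Derivation:
After WHERE (3 rows):
items.yr | items.rank | items.price | items.qty
3 | 2 | 1 | 90
7 | 2 | 7 | 4
2 | 80 | 30 | 60
After SELECT (3 rows):
items.yr | items.price
3 | 1
7 | 7
2 | 30
After ORDER BY (3 rows):
items.yr | items.price
2 | 30
7 | 7
3 | 1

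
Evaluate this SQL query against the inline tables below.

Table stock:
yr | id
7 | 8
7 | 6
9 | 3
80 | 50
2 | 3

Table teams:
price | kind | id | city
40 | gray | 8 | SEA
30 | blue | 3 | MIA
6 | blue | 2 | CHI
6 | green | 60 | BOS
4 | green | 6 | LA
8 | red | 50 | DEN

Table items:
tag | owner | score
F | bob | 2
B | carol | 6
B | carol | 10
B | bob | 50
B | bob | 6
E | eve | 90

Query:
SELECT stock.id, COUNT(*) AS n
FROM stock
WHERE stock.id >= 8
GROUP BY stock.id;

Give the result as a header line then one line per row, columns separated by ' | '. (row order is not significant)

After WHERE (2 rows):
stock.yr | stock.id
7 | 8
80 | 50
After GROUP BY (2 rows):
stock.id | n
8 | 1
50 | 1

== RESULT ==
stock.id | n
8 | 1
50 | 1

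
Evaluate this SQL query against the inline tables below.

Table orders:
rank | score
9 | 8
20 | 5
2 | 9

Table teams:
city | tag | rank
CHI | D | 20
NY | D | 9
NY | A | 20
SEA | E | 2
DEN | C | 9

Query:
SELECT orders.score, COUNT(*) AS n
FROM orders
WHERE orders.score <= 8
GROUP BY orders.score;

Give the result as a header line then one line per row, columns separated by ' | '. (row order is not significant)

After WHERE (2 rows):
orders.rank | orders.score
9 | 8
20 | 5
After GROUP BY (2 rows):
orders.score | n
8 | 1
5 | 1

== RESULT ==
orders.score | n
8 | 1
5 | 1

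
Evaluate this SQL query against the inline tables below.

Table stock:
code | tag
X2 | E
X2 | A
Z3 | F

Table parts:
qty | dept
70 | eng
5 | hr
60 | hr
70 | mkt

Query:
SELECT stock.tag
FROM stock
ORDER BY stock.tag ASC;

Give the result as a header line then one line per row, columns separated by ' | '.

After SELECT (3 rows):
stock.tag
E
A
F
After ORDER BY (3 rows):
stock.tag
A
E
F

== RESULT ==
stock.tag
A
E
F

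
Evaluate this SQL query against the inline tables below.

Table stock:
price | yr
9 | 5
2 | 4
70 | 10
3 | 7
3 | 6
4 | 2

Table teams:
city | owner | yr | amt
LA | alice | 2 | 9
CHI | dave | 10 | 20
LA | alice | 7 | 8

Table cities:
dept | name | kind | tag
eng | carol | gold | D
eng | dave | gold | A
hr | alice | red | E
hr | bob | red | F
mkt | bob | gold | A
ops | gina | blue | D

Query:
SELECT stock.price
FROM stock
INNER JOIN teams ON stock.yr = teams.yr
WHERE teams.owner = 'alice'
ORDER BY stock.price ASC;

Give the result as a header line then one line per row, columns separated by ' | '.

== RESULT ==
stock.price
3
4

Derivation:
After JOIN teams (3 rows):
stock.price | stock.yr | teams.city | teams.owner | teams.yr | teams.amt
70 | 10 | CHI | dave | 10 | 20
3 | 7 | LA | alice | 7 | 8
4 | 2 | LA | alice | 2 | 9
After WHERE (2 rows):
stock.price | stock.yr | teams.city | teams.owner | teams.yr | teams.amt
3 | 7 | LA | alice | 7 | 8
4 | 2 | LA | alice | 2 | 9
After SELECT (2 rows):
stock.price
3
4
After ORDER BY (2 rows):
stock.price
3
4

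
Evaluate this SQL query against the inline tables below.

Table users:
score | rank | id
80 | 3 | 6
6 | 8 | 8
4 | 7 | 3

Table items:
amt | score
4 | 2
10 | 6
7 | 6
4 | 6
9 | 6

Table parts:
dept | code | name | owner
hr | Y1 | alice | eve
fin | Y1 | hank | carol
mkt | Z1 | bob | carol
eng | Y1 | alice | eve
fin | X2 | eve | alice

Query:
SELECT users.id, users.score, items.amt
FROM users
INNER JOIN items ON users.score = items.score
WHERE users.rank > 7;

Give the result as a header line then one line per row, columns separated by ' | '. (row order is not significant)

After JOIN items (4 rows):
users.score | users.rank | users.id | items.amt | items.score
6 | 8 | 8 | 10 | 6
6 | 8 | 8 | 7 | 6
6 | 8 | 8 | 4 | 6
6 | 8 | 8 | 9 | 6
After WHERE (4 rows):
users.score | users.rank | users.id | items.amt | items.score
6 | 8 | 8 | 10 | 6
6 | 8 | 8 | 7 | 6
6 | 8 | 8 | 4 | 6
6 | 8 | 8 | 9 | 6
After SELECT (4 rows):
users.id | users.score | items.amt
8 | 6 | 10
8 | 6 | 7
8 | 6 | 4
8 | 6 | 9

== RESULT ==
users.id | users.score | items.amt
8 | 6 | 10
8 | 6 | 7
8 | 6 | 4
8 | 6 | 9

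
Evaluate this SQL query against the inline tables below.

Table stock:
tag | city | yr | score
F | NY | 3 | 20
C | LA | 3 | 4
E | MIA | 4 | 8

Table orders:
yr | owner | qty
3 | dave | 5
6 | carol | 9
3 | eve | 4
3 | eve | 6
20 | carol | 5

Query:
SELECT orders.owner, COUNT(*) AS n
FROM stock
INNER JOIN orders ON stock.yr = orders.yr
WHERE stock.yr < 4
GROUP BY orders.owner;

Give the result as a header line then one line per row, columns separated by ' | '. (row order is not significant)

== RESULT ==
orders.owner | n
dave | 2
eve | 4

Derivation:
After JOIN orders (6 rows):
stock.tag | stock.city | stock.yr | stock.score | orders.yr | orders.owner | orders.qty
F | NY | 3 | 20 | 3 | dave | 5
F | NY | 3 | 20 | 3 | eve | 4
F | NY | 3 | 20 | 3 | eve | 6
C | LA | 3 | 4 | 3 | dave | 5
C | LA | 3 | 4 | 3 | eve | 4
C | LA | 3 | 4 | 3 | eve | 6
After WHERE (6 rows):
stock.tag | stock.city | stock.yr | stock.score | orders.yr | orders.owner | orders.qty
F | NY | 3 | 20 | 3 | dave | 5
F | NY | 3 | 20 | 3 | eve | 4
F | NY | 3 | 20 | 3 | eve | 6
C | LA | 3 | 4 | 3 | dave | 5
C | LA | 3 | 4 | 3 | eve | 4
C | LA | 3 | 4 | 3 | eve | 6
After GROUP BY (2 rows):
orders.owner | n
dave | 2
eve | 4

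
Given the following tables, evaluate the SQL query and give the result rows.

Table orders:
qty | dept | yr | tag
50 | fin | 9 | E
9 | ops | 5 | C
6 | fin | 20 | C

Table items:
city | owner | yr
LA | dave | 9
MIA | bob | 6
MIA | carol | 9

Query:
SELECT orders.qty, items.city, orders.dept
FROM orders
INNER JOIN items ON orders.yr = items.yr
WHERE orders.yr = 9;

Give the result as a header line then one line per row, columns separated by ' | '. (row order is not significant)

== RESULT ==
orders.qty | items.city | orders.dept
50 | LA | fin
50 | MIA | fin

Derivation:
After JOIN items (2 rows):
orders.qty | orders.dept | orders.yr | orders.tag | items.city | items.owner | items.yr
50 | fin | 9 | E | LA | dave | 9
50 | fin | 9 | E | MIA | carol | 9
After WHERE (2 rows):
orders.qty | orders.dept | orders.yr | orders.tag | items.city | items.owner | items.yr
50 | fin | 9 | E | LA | dave | 9
50 | fin | 9 | E | MIA | carol | 9
After SELECT (2 rows):
orders.qty | items.city | orders.dept
50 | LA | fin
50 | MIA | fin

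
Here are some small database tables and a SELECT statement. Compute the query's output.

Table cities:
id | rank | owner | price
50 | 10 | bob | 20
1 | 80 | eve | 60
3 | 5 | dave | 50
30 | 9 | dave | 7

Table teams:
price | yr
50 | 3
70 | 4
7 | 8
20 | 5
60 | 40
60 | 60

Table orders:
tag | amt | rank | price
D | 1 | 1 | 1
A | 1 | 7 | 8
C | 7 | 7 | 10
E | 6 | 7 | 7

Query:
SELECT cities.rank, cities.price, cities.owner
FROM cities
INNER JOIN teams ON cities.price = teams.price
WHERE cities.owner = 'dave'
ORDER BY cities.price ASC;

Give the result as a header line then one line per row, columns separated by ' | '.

After JOIN teams (5 rows):
cities.id | cities.rank | cities.owner | cities.price | teams.price | teams.yr
50 | 10 | bob | 20 | 20 | 5
1 | 80 | eve | 60 | 60 | 40
1 | 80 | eve | 60 | 60 | 60
3 | 5 | dave | 50 | 50 | 3
30 | 9 | dave | 7 | 7 | 8
After WHERE (2 rows):
cities.id | cities.rank | cities.owner | cities.price | teams.price | teams.yr
3 | 5 | dave | 50 | 50 | 3
30 | 9 | dave | 7 | 7 | 8
After SELECT (2 rows):
cities.rank | cities.price | cities.owner
5 | 50 | dave
9 | 7 | dave
After ORDER BY (2 rows):
cities.rank | cities.price | cities.owner
9 | 7 | dave
5 | 50 | dave

== RESULT ==
cities.rank | cities.price | cities.owner
9 | 7 | dave
5 | 50 | dave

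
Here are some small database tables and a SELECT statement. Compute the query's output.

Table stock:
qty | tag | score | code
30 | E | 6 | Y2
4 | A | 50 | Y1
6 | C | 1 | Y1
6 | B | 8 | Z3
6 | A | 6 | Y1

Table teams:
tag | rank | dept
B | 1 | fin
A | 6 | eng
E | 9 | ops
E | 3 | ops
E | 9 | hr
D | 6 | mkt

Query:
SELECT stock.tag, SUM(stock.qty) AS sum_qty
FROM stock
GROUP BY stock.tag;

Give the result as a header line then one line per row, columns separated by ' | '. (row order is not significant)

After GROUP BY (4 rows):
stock.tag | sum_qty
E | 30
A | 10
C | 6
B | 6

== RESULT ==
stock.tag | sum_qty
E | 30
A | 10
C | 6
B | 6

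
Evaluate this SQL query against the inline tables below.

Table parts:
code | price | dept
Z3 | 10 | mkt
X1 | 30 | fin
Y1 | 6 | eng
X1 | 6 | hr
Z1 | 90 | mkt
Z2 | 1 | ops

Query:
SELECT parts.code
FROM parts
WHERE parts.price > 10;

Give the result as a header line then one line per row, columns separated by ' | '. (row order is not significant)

== RESULT ==
parts.code
X1
Z1

Derivation:
After WHERE (2 rows):
parts.code | parts.price | parts.dept
X1 | 30 | fin
Z1 | 90 | mkt
After SELECT (2 rows):
parts.code
X1
Z1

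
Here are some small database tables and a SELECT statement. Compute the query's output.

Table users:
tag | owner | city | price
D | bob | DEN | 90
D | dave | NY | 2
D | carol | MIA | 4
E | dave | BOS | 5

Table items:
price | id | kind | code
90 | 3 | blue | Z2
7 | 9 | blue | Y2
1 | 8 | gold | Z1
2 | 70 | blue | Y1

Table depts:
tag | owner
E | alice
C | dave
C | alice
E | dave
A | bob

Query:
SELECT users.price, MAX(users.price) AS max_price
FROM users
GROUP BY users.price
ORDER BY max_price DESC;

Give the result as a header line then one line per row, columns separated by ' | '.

== RESULT ==
users.price | max_price
90 | 90
5 | 5
4 | 4
2 | 2

Derivation:
After GROUP BY (4 rows):
users.price | max_price
90 | 90
2 | 2
4 | 4
5 | 5
After ORDER BY (4 rows):
users.price | max_price
90 | 90
5 | 5
4 | 4
2 | 2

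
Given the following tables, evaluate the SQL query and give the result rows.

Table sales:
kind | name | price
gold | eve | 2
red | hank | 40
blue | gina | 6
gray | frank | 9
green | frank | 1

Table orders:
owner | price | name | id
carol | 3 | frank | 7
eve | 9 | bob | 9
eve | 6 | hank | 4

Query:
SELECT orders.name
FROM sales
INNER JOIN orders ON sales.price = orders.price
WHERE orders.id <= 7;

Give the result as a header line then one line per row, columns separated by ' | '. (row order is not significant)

After JOIN orders (2 rows):
sales.kind | sales.name | sales.price | orders.owner | orders.price | orders.name | orders.id
blue | gina | 6 | eve | 6 | hank | 4
gray | frank | 9 | eve | 9 | bob | 9
After WHERE (1 rows):
sales.kind | sales.name | sales.price | orders.owner | orders.price | orders.name | orders.id
blue | gina | 6 | eve | 6 | hank | 4
After SELECT (1 rows):
orders.name
hank

== RESULT ==
orders.name
hank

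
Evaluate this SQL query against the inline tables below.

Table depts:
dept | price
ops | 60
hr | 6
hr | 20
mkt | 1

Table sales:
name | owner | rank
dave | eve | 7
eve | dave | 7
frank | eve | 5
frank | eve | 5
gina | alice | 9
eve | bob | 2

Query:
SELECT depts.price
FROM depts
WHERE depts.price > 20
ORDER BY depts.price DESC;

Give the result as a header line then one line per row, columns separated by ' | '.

== RESULT ==
depts.price
60

Derivation:
After WHERE (1 rows):
depts.dept | depts.price
ops | 60
After SELECT (1 rows):
depts.price
60
After ORDER BY (1 rows):
depts.price
60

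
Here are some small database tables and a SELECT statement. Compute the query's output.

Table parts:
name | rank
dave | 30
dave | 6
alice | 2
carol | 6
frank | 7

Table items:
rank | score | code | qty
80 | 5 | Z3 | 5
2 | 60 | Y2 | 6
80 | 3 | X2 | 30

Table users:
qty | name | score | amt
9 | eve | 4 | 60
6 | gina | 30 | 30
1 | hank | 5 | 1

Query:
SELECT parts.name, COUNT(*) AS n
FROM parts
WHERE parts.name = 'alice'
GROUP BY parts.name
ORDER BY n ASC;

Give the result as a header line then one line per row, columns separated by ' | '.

== RESULT ==
parts.name | n
alice | 1

Derivation:
After WHERE (1 rows):
parts.name | parts.rank
alice | 2
After GROUP BY (1 rows):
parts.name | n
alice | 1
After ORDER BY (1 rows):
parts.name | n
alice | 1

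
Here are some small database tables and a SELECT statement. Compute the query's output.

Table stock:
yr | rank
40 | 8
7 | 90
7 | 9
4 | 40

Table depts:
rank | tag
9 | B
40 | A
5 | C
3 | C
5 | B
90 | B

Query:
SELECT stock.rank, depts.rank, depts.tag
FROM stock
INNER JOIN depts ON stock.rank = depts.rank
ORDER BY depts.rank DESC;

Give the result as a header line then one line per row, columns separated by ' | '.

After JOIN depts (3 rows):
stock.yr | stock.rank | depts.rank | depts.tag
7 | 90 | 90 | B
7 | 9 | 9 | B
4 | 40 | 40 | A
After SELECT (3 rows):
stock.rank | depts.rank | depts.tag
90 | 90 | B
9 | 9 | B
40 | 40 | A
After ORDER BY (3 rows):
stock.rank | depts.rank | depts.tag
90 | 90 | B
40 | 40 | A
9 | 9 | B

== RESULT ==
stock.rank | depts.rank | depts.tag
90 | 90 | B
40 | 40 | A
9 | 9 | B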